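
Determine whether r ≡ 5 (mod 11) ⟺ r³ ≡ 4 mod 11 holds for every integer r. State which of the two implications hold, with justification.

(⟹) Suppose r ≡ 5 (mod 11). Write r = 11j + 5. Then (11j + 5)³ = 1331j³ + 1815j² + 825j + 125 = 11(121j³ + 165j² + 75j + 11) + 4, so r³ ≡ 4 (mod 11).

(⟸) For the converse, argue contrapositively. If r ≢ 5 (mod 11), then r is congruent to one of 0, 1, 2, 3, 4, 6, 7, 8, 9, 10 modulo 11, and these give r³ ≡ 0, 1, 8, 5, 9, 7, 2, 6, 3, 10 respectively — never 4.

The biconditional holds.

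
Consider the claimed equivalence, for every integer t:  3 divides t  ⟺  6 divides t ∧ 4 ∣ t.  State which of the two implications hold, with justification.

(⇒) This fails: take t = 3. Certainly 3 ∣ 3, but 6 ∤ 3.

(⇐) Suppose 6 ∣ t and 4 ∣ t. Any common multiple of 6 and 4 is a multiple of their lcm; here lcm(6, 4) = 6·4/gcd(6, 4) = 24/2 = 12, so 12 ∣ t. Since 3 ∣ 12, it follows that 3 ∣ t.

Not equivalent: only (⇐) holds.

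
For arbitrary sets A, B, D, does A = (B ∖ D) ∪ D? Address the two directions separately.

(⟹) This inclusion fails. Take A = {1}, B = ∅, D = ∅; then 1 ∈ A but 1 ∉ (B ∖ D) ∪ D.

(⟸) This inclusion fails. Take A = ∅, B = {1}, D = ∅; then 1 ∈ (B ∖ D) ∪ D but 1 ∉ A.

(⊆) fails and (⊇) fails.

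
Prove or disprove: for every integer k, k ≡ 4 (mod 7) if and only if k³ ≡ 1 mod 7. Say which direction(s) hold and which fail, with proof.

The forward direction holds; the converse fails.

[⇒] Suppose k ≡ 4 (mod 7). Write k = 7j + 4. Then (7j + 4)³ = 343j³ + 588j² + 336j + 64 = 7(49j³ + 84j² + 48j + 9) + 1, so k³ ≡ 1 (mod 7).

[⇐] This fails: take k = 1. Then 1³ = 1 ≡ 1 (mod 7), yet 1 ≡ 1 (mod 7), not 4.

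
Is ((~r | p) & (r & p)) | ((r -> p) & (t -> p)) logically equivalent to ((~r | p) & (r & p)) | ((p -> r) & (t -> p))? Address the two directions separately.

(⇒) fails and (⇐) fails.

Forward direction. This fails. Under t = F, p = T, r = F, the left side is true but the right side is false.

Converse. This fails. Under t = F, p = F, r = T, the left side is false but the right side is true.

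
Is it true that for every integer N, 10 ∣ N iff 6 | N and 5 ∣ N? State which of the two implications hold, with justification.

(⇒) This fails: take N = 10. Certainly 10 ∣ 10, but 6 ∤ 10.

(⇐) Suppose 6 ∣ N and 5 ∣ N. Any common multiple of 6 and 5 is a multiple of their lcm; here gcd(6, 5) = 1, so lcm(6, 5) = 6·5 = 30, so 30 ∣ N. Since 10 ∣ 30, it follows that 10 ∣ N.

The forward direction fails; the converse holds.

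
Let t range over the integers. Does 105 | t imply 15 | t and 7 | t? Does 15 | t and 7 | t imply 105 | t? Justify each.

Forward direction. If 105 ∣ t, write t = 105q. Since 105 = 7·15, t = 15·(7q), so 15 ∣ t; and since 105 = 15·7, t = 7·(15q), so 7 ∣ t.

Converse. Suppose 15 ∣ t and 7 ∣ t. Any common multiple of 15 and 7 is a multiple of their lcm; here gcd(15, 7) = 1, so lcm(15, 7) = 15·7 = 105, so 105 ∣ t.

Equivalent; both directions hold.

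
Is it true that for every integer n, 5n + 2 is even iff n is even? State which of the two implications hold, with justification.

Both directions hold.

(→) Suppose 5n + 2 is even. Since 5 is odd, 5n and n have the same parity, so 5n + 2 ≡ n + 2 (mod 2). As 2 is even, 5n + 2 is even exactly when n is even. Thus n is even.

(←) Conversely, suppose n is even; write n = 2j. Then 5n + 2 = 5·(2j) + 2 = 2·5j + 2, which is even.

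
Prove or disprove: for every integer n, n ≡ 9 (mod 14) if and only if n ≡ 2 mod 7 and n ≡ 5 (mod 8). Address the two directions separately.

(⇒) fails; (⇐) holds.

(⟹) This fails: n = 9 gives 9 ≡ 9 (mod 14) but 9 ≡ 1 (mod 8), so the conjunction on the right does not hold.

(⟸) Conversely, if n ≡ 2 (mod 7) and n ≡ 5 (mod 8), then by the Chinese remainder theorem n ≡ 37 (mod 56). Since 37 ≡ 9 (mod 14) and 14 ∣ 56, we get n ≡ 9 (mod 14).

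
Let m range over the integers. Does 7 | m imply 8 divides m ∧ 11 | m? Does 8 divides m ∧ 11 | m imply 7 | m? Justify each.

Forward direction. This fails: take m = 7. Certainly 7 ∣ 7, but 8 ∤ 7.

Converse. This fails: take m = 88. Both 8 ∣ 88 and 11 ∣ 88, yet 88 is not a multiple of 7 (since 88 = 12·7 + 4), so 7 ∤ 88.

(⇒) fails and (⇐) fails.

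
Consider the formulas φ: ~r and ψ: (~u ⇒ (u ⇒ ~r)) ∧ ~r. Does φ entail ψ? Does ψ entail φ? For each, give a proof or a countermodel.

The biconditional holds.

Converse. Assume the antecedent. If u is true, the antecedent forces (u = T, r = F), and ~r holds there. If u is false, the antecedent forces (u = F, r = F), and ~r holds there. Either way ~r holds.

Forward direction. Assume the antecedent. If u is true, the antecedent forces (u = T, r = F), and (~u ⇒ (u ⇒ ~r)) ∧ ~r holds there. If u is false, the antecedent forces (u = F, r = F), and (~u ⇒ (u ⇒ ~r)) ∧ ~r holds there. Either way (~u ⇒ (u ⇒ ~r)) ∧ ~r holds.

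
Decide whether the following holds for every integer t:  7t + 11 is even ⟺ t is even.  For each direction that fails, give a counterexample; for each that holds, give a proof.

Neither direction holds.

(⟹) This fails: t = 7 gives 7t + 11 = 60, which is even, but 7 is odd, not even.

(⟸) This also fails: t = 0 is even, but 7t + 11 = 11 is odd, not even.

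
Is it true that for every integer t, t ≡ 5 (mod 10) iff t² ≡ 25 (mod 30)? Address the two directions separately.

Not equivalent: only (⇐) holds.

(⟹) This fails: take t = 15. Then 15 ≡ 5 (mod 10), but 15² = 225 ≡ 15 (mod 30), not 25.

(⟸) Conversely, the residues r modulo 30 with r² ≡ 25 (mod 30) are exactly {5, 25}, and each is ≡ 5 (mod 10).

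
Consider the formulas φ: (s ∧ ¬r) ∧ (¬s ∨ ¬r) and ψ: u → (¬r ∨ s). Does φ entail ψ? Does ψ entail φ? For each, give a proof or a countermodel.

[⇐] This fails. Under u = F, s = F, r = F, the left side is false but the right side is true.

[⇒] Assume the antecedent. If u is true, the antecedent forces (u = T, s = T, r = F), and u → (¬r ∨ s) holds there. If u is false, u → (¬r ∨ s) reduces to true regardless of the other variables. Either way u → (¬r ∨ s) holds.

The forward direction holds; the converse fails.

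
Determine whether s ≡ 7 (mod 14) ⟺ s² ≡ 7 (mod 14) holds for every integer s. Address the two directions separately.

(→) Suppose s ≡ 7 (mod 14). Write s = 14j + 7. Then (14j + 7)² = 196j² + 196j + 49 = 14(14j² + 14j + 3) + 7, so s² ≡ 7 (mod 14).

(←) Conversely, suppose s² ≡ 7 (mod 14). The only residue r in {0, …, 13} with r² ≡ 7 (mod 14) is r = 7, so s ≡ 7 (mod 14).

Both directions hold; the statement is true.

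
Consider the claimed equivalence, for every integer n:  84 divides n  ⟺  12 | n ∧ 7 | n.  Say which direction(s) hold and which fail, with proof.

(⇐) Suppose 12 ∣ n and 7 ∣ n. Any common multiple of 12 and 7 is a multiple of their lcm; here gcd(12, 7) = 1, so lcm(12, 7) = 12·7 = 84, so 84 ∣ n.

(⇒) If 84 ∣ n, write n = 84q. Since 84 = 7·12, n = 12·(7q), so 12 ∣ n; and since 84 = 12·7, n = 7·(12q), so 7 ∣ n.

Both directions hold.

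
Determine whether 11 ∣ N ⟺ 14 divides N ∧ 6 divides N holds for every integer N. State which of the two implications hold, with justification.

Neither implication holds.

Forward direction. This fails: take N = 11. Certainly 11 ∣ 11, but 14 ∤ 11.

Converse. This fails: take N = 42. Both 14 ∣ 42 and 6 ∣ 42, yet 42 is not a multiple of 11 (since 42 = 3·11 + 9), so 11 ∤ 42.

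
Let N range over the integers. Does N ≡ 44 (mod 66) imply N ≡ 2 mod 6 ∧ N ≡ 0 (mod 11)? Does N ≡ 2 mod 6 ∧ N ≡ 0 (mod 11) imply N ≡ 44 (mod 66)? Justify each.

The biconditional holds.

(⇐) If N ≡ 2 (mod 6) and N ≡ 0 (mod 11), then by the Chinese remainder theorem N ≡ 44 (mod 66). This is exactly N ≡ 44 (mod 66).

(⇒) Suppose N ≡ 44 (mod 66); write N = 66j + 44. Since 6 ∣ 66, reducing mod 6 gives N ≡ 44 ≡ 2 (mod 6); since 11 ∣ 66, reducing mod 11 gives N ≡ 44 ≡ 0 (mod 11).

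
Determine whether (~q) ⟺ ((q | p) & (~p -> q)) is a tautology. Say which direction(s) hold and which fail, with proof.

Neither implication holds.

(⇒) This fails. Under q = F, p = F, the left side is true but the right side is false.

(⇐) This fails. Under q = T, p = F, the left side is false but the right side is true.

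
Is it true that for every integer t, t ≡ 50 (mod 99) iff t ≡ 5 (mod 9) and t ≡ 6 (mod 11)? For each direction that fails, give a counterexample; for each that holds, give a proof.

(⟹) Suppose t ≡ 50 (mod 99); write t = 99j + 50. Since 9 ∣ 99, reducing mod 9 gives t ≡ 50 ≡ 5 (mod 9); since 11 ∣ 99, reducing mod 11 gives t ≡ 50 ≡ 6 (mod 11).

(⟸) Conversely, if t ≡ 5 (mod 9) and t ≡ 6 (mod 11), then by the Chinese remainder theorem t ≡ 50 (mod 99). This is exactly t ≡ 50 (mod 99).

Both directions hold.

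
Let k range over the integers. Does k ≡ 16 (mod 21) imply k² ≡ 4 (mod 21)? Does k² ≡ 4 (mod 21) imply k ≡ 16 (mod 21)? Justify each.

(→) Suppose k ≡ 16 (mod 21). Write k = 21j + 16. Then (21j + 16)² = 441j² + 672j + 256 = 21(21j² + 32j + 12) + 4, so k² ≡ 4 (mod 21).

(←) This fails: take k = 2. Then 2² = 4 ≡ 4 (mod 21), yet 2 ≡ 2 (mod 21), not 16.

Only the forward implication holds.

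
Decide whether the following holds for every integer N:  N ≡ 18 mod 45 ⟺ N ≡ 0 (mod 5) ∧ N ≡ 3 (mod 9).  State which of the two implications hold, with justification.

(⇒) This fails: N = 18 gives 18 ≡ 18 (mod 45) but 18 ≡ 3 (mod 5), so the conjunction on the right does not hold.

(⇐) This fails: N = 30 satisfies both congruences on the right (30 ≡ 0 mod 5 and 30 ≡ 3 mod 9) yet 30 ≡ 30 (mod 45), not 18.

Neither direction holds.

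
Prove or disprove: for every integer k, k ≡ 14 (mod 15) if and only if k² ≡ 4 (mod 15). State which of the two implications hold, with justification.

Forward direction. This fails: take k = 14. Then 14 ≡ 14 (mod 15), but 14² = 196 ≡ 1 (mod 15), not 4.

Converse. This fails: take k = 2. Then 2² = 4 ≡ 4 (mod 15), yet 2 ≡ 2 (mod 15), not 14.

Neither direction holds.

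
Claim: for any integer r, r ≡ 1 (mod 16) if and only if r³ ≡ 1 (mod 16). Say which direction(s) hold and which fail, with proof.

Both directions hold.

(⟸) Suppose r³ ≡ 1 (mod 16). The only residue r in {0, …, 15} with r³ ≡ 1 (mod 16) is r = 1, so r ≡ 1 (mod 16).

(⟹) Suppose r ≡ 1 (mod 16). Write r = 16j + 1. Then (16j + 1)³ = 4096j³ + 768j² + 48j + 1 = 16(256j³ + 48j² + 3j) + 1, so r³ ≡ 1 (mod 16).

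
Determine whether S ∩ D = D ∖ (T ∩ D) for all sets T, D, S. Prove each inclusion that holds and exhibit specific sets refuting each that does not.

(⟹) This inclusion fails. Take T = {1}, D = {1}, S = {1}; then 1 ∈ S ∩ D but 1 ∉ D ∖ (T ∩ D).

(⟸) This inclusion fails. Take T = ∅, D = {1}, S = ∅; then 1 ∈ D ∖ (T ∩ D) but 1 ∉ S ∩ D.

(⊆) fails and (⊇) fails.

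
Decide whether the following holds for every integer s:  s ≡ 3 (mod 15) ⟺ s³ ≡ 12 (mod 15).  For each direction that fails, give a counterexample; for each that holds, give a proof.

Both directions hold; the statement is true.

Converse. Suppose s³ ≡ 12 (mod 15). The only residue r in {0, …, 14} with r³ ≡ 12 (mod 15) is r = 3, so s ≡ 3 (mod 15).

Forward direction. Suppose s ≡ 3 (mod 15). Write s = 15j + 3. Then (15j + 3)³ = 3375j³ + 2025j² + 405j + 27 = 15(225j³ + 135j² + 27j + 1) + 12, so s³ ≡ 12 (mod 15).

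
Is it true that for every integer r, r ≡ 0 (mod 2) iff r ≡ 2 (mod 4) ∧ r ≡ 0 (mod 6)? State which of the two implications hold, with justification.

(→) This fails: r = 0 gives 0 ≡ 0 (mod 2) but 0 ≡ 0 (mod 4), so the conjunction on the right does not hold.

(←) Conversely, if r ≡ 2 (mod 4) and r ≡ 0 (mod 6), then by the Chinese remainder theorem r ≡ 6 (mod 12). Since 6 ≡ 0 (mod 2) and 2 ∣ 12, we get r ≡ 0 (mod 2).

Only the reverse direction holds.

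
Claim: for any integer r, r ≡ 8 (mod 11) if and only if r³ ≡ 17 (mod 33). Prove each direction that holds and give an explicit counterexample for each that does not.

(⟹) This fails: take r = 19. Then 19 ≡ 8 (mod 11), but 19³ = 6859 ≡ 28 (mod 33), not 17.

(⟸) Conversely, the residues r modulo 33 with r³ ≡ 17 (mod 33) are exactly {8}, and each is ≡ 8 (mod 11).

Not equivalent: only (⇐) holds.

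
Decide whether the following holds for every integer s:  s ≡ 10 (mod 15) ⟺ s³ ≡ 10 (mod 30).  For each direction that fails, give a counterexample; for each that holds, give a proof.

(⇒) fails; (⇐) holds.

(⇐) The residues r modulo 30 with r³ ≡ 10 (mod 30) are exactly {10}, and each is ≡ 10 (mod 15).

(⇒) This fails: take s = 25. Then 25 ≡ 10 (mod 15), but 25³ = 15625 ≡ 25 (mod 30), not 10.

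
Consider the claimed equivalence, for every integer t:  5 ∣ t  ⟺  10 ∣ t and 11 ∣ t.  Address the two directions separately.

Forward direction. This fails: take t = 5. Certainly 5 ∣ 5, but 10 ∤ 5.

Converse. Suppose 10 ∣ t and 11 ∣ t. Any common multiple of 10 and 11 is a multiple of their lcm; here gcd(10, 11) = 1, so lcm(10, 11) = 10·11 = 110, so 110 ∣ t. Since 5 ∣ 110, it follows that 5 ∣ t.

(⇒) fails; (⇐) holds.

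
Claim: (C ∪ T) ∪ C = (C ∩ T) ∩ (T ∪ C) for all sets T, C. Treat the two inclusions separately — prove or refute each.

(⊆) This inclusion fails. Take T = {1}, C = ∅; then 1 ∈ (C ∪ T) ∪ C but 1 ∉ (C ∩ T) ∩ (T ∪ C).

(⊇) Let x ∈ (C ∩ T) ∩ (T ∪ C). Then x ∈ T ∩ C, from which x ∈ (C ∪ T) ∪ C.

(⊆) fails; (⊇) holds.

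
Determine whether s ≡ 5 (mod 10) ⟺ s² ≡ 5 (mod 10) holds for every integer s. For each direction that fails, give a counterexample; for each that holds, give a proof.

Both directions hold.

(←) Suppose s² ≡ 5 (mod 10). The only residue r in {0, …, 9} with r² ≡ 5 (mod 10) is r = 5, so s ≡ 5 (mod 10).

(→) Suppose s ≡ 5 (mod 10). Write s = 10j + 5. Then (10j + 5)² = 100j² + 100j + 25 = 10(10j² + 10j + 2) + 5, so s² ≡ 5 (mod 10).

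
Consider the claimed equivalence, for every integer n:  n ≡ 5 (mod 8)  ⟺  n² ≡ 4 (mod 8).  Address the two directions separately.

(⟹) This fails: take n = 5. Then 5 ≡ 5 (mod 8), but 5² = 25 ≡ 1 (mod 8), not 4.

(⟸) This fails: take n = 2. Then 2² = 4 ≡ 4 (mod 8), yet 2 ≡ 2 (mod 8), not 5.

Neither implication holds.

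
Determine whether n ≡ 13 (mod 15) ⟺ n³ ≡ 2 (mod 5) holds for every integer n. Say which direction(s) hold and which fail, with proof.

Only the forward implication holds.

(←) This fails: take n = 3. Then 3³ = 27 ≡ 2 (mod 5), yet 3 ≡ 3 (mod 15), not 13.

(→) Suppose n ≡ 13 (mod 15). Then n³ ≡ 13³ = 2197 (mod 15), and since 5 ∣ 15, also n³ ≡ 2 (mod 5).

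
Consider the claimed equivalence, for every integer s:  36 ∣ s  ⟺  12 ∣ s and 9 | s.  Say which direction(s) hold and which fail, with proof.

Both directions hold.

(⟹) If 36 ∣ s, write s = 36q. Since 36 = 3·12, s = 12·(3q), so 12 ∣ s; and since 36 = 4·9, s = 9·(4q), so 9 ∣ s.

(⟸) Suppose 12 ∣ s and 9 ∣ s. Any common multiple of 12 and 9 is a multiple of their lcm; here lcm(12, 9) = 12·9/gcd(12, 9) = 108/3 = 36, so 36 ∣ s.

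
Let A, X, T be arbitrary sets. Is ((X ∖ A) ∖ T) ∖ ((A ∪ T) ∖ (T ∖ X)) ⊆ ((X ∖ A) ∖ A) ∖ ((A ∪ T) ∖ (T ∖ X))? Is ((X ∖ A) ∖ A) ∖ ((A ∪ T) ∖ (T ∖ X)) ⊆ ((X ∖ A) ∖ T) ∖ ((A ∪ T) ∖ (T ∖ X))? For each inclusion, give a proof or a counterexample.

The two sets are equal.

(⊆) Let x ∈ ((X ∖ A) ∖ T) ∖ ((A ∪ T) ∖ (T ∖ X)). Then x ∈ X and x ∉ A, T, from which x ∈ ((X ∖ A) ∖ A) ∖ ((A ∪ T) ∖ (T ∖ X)).

(⊇) Let x ∈ ((X ∖ A) ∖ A) ∖ ((A ∪ T) ∖ (T ∖ X)). Then x ∈ X and x ∉ A, T, from which x ∈ ((X ∖ A) ∖ T) ∖ ((A ∪ T) ∖ (T ∖ X)).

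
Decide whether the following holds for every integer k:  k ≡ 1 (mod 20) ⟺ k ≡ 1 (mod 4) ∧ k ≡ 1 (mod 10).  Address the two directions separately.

Converse. If k ≡ 1 (mod 4) and k ≡ 1 (mod 10), then by the Chinese remainder theorem k ≡ 1 (mod 20). This is exactly k ≡ 1 (mod 20).

Forward direction. Suppose k ≡ 1 (mod 20); write k = 20j + 1. Since 4 ∣ 20, reducing mod 4 gives k ≡ 1 (mod 4); since 10 ∣ 20, reducing mod 10 gives k ≡ 1 (mod 10).

Equivalent; both directions hold.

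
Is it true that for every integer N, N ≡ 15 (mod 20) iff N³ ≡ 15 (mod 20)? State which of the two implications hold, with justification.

[⇒] Suppose N ≡ 15 (mod 20). Write N = 20j + 15. Then (20j + 15)³ = 8000j³ + 18000j² + 13500j + 3375 = 20(400j³ + 900j² + 675j + 168) + 15, so N³ ≡ 15 (mod 20).

[⇐] Conversely, suppose N³ ≡ 15 (mod 20). The only residue r in {0, …, 19} with r³ ≡ 15 (mod 20) is r = 15, so N ≡ 15 (mod 20).

The biconditional holds.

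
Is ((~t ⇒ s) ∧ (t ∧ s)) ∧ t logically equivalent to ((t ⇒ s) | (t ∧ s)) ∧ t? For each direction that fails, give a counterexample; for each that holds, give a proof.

[⇒] Assume the antecedent. If t is true, the antecedent forces (t = T, s = T), and ((t ⇒ s) | (t ∧ s)) ∧ t holds there. If t is false, the antecedent cannot hold. Either way ((t ⇒ s) | (t ∧ s)) ∧ t holds.

[⇐] Assume the antecedent. If t is true, the antecedent forces (t = T, s = T), and ((~t ⇒ s) ∧ (t ∧ s)) ∧ t holds there. If t is false, the antecedent cannot hold. Either way ((~t ⇒ s) ∧ (t ∧ s)) ∧ t holds.

Both implications hold.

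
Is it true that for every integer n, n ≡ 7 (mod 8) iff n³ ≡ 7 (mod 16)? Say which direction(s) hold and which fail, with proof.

(⇒) This fails: take n = 15. Then 15 ≡ 7 (mod 8), but 15³ = 3375 ≡ 15 (mod 16), not 7.

(⇐) Conversely, the residues r modulo 16 with r³ ≡ 7 (mod 16) are exactly {7}, and each is ≡ 7 (mod 8).

Only the reverse direction holds.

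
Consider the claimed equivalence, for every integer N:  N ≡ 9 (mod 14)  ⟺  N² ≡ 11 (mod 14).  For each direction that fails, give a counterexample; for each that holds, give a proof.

The forward direction holds; the converse fails.

[⇐] This fails: take N = 5. Then 5² = 25 ≡ 11 (mod 14), yet 5 ≡ 5 (mod 14), not 9.

[⇒] Suppose N ≡ 9 (mod 14). Write N = 14j + 9. Then (14j + 9)² = 196j² + 252j + 81 = 14(14j² + 18j + 5) + 11, so N² ≡ 11 (mod 14).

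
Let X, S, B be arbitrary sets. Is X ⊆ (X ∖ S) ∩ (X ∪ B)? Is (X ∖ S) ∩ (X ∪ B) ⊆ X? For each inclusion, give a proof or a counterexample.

Forward inclusion. This inclusion fails. Take X = {1}, S = {1}, B = ∅; then 1 ∈ X but 1 ∉ (X ∖ S) ∩ (X ∪ B).

Reverse inclusion. Let x ∈ (X ∖ S) ∩ (X ∪ B). Then either x ∈ X and x ∉ S, B; or x ∈ X ∩ B and x ∉ S. In each case x ∈ X, so (X ∖ S) ∩ (X ∪ B) ⊆ X.

The sets are not equal: only the reverse inclusion holds.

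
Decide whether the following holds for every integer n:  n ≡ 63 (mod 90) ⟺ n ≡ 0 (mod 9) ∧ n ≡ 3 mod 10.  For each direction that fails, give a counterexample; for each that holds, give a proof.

(→) Suppose n ≡ 63 (mod 90); write n = 90j + 63. Since 9 ∣ 90, reducing mod 9 gives n ≡ 63 ≡ 0 (mod 9); since 10 ∣ 90, reducing mod 10 gives n ≡ 63 ≡ 3 (mod 10).

(←) Conversely, if n ≡ 0 (mod 9) and n ≡ 3 (mod 10), then by the Chinese remainder theorem n ≡ 63 (mod 90). This is exactly n ≡ 63 (mod 90).

Equivalent; both directions hold.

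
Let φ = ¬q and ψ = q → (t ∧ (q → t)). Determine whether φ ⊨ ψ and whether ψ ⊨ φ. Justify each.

(⇒) holds; (⇐) fails.

Converse. This fails. Under q = T, t = T, the left side is false but the right side is true.

Forward direction. Assume the antecedent. If q is true, the antecedent cannot hold. If q is false, q → (t ∧ (q → t)) reduces to true regardless of the other variables. Either way q → (t ∧ (q → t)) holds.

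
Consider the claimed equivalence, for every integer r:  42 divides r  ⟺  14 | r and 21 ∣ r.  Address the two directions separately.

Both directions hold.

(⇐) Suppose 14 ∣ r and 21 ∣ r. Any common multiple of 14 and 21 is a multiple of their lcm; here lcm(14, 21) = 14·21/gcd(14, 21) = 294/7 = 42, so 42 ∣ r.

(⇒) If 42 ∣ r, write r = 42q. Since 42 = 3·14, r = 14·(3q), so 14 ∣ r; and since 42 = 2·21, r = 21·(2q), so 21 ∣ r.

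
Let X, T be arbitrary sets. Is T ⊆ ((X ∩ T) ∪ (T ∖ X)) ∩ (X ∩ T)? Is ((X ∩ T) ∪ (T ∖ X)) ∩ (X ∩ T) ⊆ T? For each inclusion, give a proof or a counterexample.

Forward inclusion. This inclusion fails. Take X = ∅, T = {1}; then 1 ∈ T but 1 ∉ ((X ∩ T) ∪ (T ∖ X)) ∩ (X ∩ T).

Reverse inclusion. Let x ∈ ((X ∩ T) ∪ (T ∖ X)) ∩ (X ∩ T). Then x ∈ X ∩ T, from which x ∈ T.

(⊆) fails; (⊇) holds.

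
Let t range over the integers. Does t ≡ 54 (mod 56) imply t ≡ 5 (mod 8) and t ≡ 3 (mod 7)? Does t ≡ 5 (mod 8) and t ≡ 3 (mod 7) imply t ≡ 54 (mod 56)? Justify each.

(⇒) fails and (⇐) fails.

(⇒) This fails: t = 54 gives 54 ≡ 54 (mod 56) but 54 ≡ 6 (mod 8), so the conjunction on the right does not hold.

(⇐) This fails: t = 45 satisfies both congruences on the right (45 ≡ 5 mod 8 and 45 ≡ 3 mod 7) yet 45 ≡ 45 (mod 56), not 54.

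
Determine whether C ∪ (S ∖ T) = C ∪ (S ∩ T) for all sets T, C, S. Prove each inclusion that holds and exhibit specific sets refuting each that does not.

Both inclusions fail.

Forward inclusion. This inclusion fails. Take T = ∅, C = ∅, S = {1}; then 1 ∈ C ∪ (S ∖ T) but 1 ∉ C ∪ (S ∩ T).

Reverse inclusion. This inclusion fails. Take T = {1}, C = ∅, S = {1}; then 1 ∈ C ∪ (S ∩ T) but 1 ∉ C ∪ (S ∖ T).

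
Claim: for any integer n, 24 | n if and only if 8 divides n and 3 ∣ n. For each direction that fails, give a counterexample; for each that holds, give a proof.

Both implications hold.

(→) If 24 ∣ n, write n = 24q. Since 24 = 3·8, n = 8·(3q), so 8 ∣ n; and since 24 = 8·3, n = 3·(8q), so 3 ∣ n.

(←) Suppose 8 ∣ n and 3 ∣ n. Any common multiple of 8 and 3 is a multiple of their lcm; here gcd(8, 3) = 1, so lcm(8, 3) = 8·3 = 24, so 24 ∣ n.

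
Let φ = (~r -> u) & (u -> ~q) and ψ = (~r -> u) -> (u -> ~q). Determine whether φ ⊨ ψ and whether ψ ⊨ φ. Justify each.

(⇒) Assume the antecedent. If u is true, the antecedent forces (u = T, q = F, r = F) or (u = T, q = F, r = T), and (~r -> u) -> (u -> ~q) holds there. If u is false, (~r -> u) -> (u -> ~q) reduces to true regardless of the other variables. Either way (~r -> u) -> (u -> ~q) holds.

(⇐) This fails. Under u = F, q = F, r = F, the left side is false but the right side is true.

Not equivalent: only (⇒) holds.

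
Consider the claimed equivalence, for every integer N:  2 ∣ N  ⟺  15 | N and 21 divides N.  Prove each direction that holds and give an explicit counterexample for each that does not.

(⟹) This fails: take N = 2. Certainly 2 ∣ 2, but 15 ∤ 2.

(⟸) This fails: take N = 105. Both 15 ∣ 105 and 21 ∣ 105, yet 105 is not a multiple of 2 (since 105 = 52·2 + 1), so 2 ∤ 105.

Neither direction holds.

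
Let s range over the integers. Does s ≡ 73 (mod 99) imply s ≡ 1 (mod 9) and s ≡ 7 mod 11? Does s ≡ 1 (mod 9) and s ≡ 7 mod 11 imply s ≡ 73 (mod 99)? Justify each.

(⇒) Suppose s ≡ 73 (mod 99); write s = 99j + 73. Since 9 ∣ 99, reducing mod 9 gives s ≡ 73 ≡ 1 (mod 9); since 11 ∣ 99, reducing mod 11 gives s ≡ 73 ≡ 7 (mod 11).

(⇐) Conversely, if s ≡ 1 (mod 9) and s ≡ 7 (mod 11), then by the Chinese remainder theorem s ≡ 73 (mod 99). This is exactly s ≡ 73 (mod 99).

Both directions hold; the statement is true.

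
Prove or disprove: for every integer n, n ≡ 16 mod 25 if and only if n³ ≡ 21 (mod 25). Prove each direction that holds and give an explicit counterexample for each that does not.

The biconditional holds.

(⇒) Suppose n ≡ 16 mod 25. Write n = 25j + 16. Then (25j + 16)³ = 15625j³ + 30000j² + 19200j + 4096 = 25(625j³ + 1200j² + 768j + 163) + 21, so n³ ≡ 21 (mod 25).

(⇐) Conversely, suppose n³ ≡ 21 (mod 25). The only residue r in {0, …, 24} with r³ ≡ 21 (mod 25) is r = 16, so n ≡ 16 (mod 25).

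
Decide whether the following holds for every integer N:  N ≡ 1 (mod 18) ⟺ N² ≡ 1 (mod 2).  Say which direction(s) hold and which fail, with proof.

[⇐] This fails: take N = 3. Then 3² = 9 ≡ 1 (mod 2), yet 3 ≡ 3 (mod 18), not 1.

[⇒] Suppose N ≡ 1 (mod 18). Then N² ≡ 1² = 1 (mod 18), and since 2 ∣ 18, also N² ≡ 1 (mod 2).

The forward direction holds; the converse fails.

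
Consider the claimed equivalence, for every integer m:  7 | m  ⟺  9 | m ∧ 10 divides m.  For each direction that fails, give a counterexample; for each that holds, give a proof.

(→) This fails: take m = 7. Certainly 7 ∣ 7, but 9 ∤ 7.

(←) This fails: take m = 90. Both 9 ∣ 90 and 10 ∣ 90, yet 90 is not a multiple of 7 (since 90 = 12·7 + 6), so 7 ∤ 90.

Neither direction holds.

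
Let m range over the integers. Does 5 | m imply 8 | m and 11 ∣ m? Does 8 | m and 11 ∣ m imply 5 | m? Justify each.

(⟹) This fails: take m = 5. Certainly 5 ∣ 5, but 8 ∤ 5.

(⟸) This fails: take m = 88. Both 8 ∣ 88 and 11 ∣ 88, yet 88 is not a multiple of 5 (since 88 = 17·5 + 3), so 5 ∤ 88.

(⇒) fails and (⇐) fails.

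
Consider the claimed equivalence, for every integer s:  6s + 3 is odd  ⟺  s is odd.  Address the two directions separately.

The forward direction fails; the converse holds.

Converse. Suppose s is odd. Since 6 is even, 6s is even for every s, so 6s + 3 has the same parity as 3, which is odd. Hence 6s + 3 is odd.

Forward direction. This fails: take s = 4. Then 6s + 3 = 27, which is odd, yet s = 4 is even, not odd.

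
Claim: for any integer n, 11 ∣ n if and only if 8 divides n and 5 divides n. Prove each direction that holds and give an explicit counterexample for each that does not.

Neither direction holds.

(→) This fails: take n = 11. Certainly 11 ∣ 11, but 8 ∤ 11.

(←) This fails: take n = 40. Both 8 ∣ 40 and 5 ∣ 40, yet 40 is not a multiple of 11 (since 40 = 3·11 + 7), so 11 ∤ 40.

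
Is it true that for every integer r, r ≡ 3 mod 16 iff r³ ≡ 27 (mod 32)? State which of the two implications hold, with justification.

Only the converse holds.

[⇒] This fails: take r = 19. Then 19 ≡ 3 (mod 16), but 19³ = 6859 ≡ 11 (mod 32), not 27.

[⇐] Conversely, the residues r modulo 32 with r³ ≡ 27 (mod 32) are exactly {3}, and each is ≡ 3 (mod 16).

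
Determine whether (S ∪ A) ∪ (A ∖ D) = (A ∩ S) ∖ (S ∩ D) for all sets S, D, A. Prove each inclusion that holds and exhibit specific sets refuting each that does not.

Reverse inclusion. Let x ∈ (A ∩ S) ∖ (S ∩ D). Then x ∈ S ∩ A and x ∉ D, from which x ∈ (S ∪ A) ∪ (A ∖ D).

Forward inclusion. This inclusion fails. Take S = {1}, D = ∅, A = ∅; then 1 ∈ (S ∪ A) ∪ (A ∖ D) but 1 ∉ (A ∩ S) ∖ (S ∩ D).

The sets are not equal: only the reverse inclusion holds.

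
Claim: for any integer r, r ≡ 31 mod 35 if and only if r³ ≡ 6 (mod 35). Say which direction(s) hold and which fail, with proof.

[⇒] Suppose r ≡ 31 mod 35. Write r = 35j + 31. Then (35j + 31)³ = 42875j³ + 113925j² + 100905j + 29791 = 35(1225j³ + 3255j² + 2883j + 851) + 6, so r³ ≡ 6 (mod 35).

[⇐] This fails: take r = 6. Then 6³ = 216 ≡ 6 (mod 35), yet 6 ≡ 6 (mod 35), not 31.

Only the forward implication holds.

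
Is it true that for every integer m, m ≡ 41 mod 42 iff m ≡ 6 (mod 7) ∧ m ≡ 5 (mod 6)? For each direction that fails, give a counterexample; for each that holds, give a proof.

(⇒) Suppose m ≡ 41 (mod 42); write m = 42j + 41. Since 7 ∣ 42, reducing mod 7 gives m ≡ 41 ≡ 6 (mod 7); since 6 ∣ 42, reducing mod 6 gives m ≡ 41 ≡ 5 (mod 6).

(⇐) Conversely, if m ≡ 6 (mod 7) and m ≡ 5 (mod 6), then by the Chinese remainder theorem m ≡ 41 (mod 42). This is exactly m ≡ 41 (mod 42).

The biconditional holds.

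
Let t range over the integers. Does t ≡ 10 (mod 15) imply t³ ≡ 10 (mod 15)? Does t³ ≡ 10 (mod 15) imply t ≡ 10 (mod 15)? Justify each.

Equivalent; both directions hold.

(→) Suppose t ≡ 10 (mod 15). Write t = 15j + 10. Then (15j + 10)³ = 3375j³ + 6750j² + 4500j + 1000 = 15(225j³ + 450j² + 300j + 66) + 10, so t³ ≡ 10 (mod 15).

(←) Conversely, suppose t³ ≡ 10 (mod 15). The only residue r in {0, …, 14} with r³ ≡ 10 (mod 15) is r = 10, so t ≡ 10 (mod 15).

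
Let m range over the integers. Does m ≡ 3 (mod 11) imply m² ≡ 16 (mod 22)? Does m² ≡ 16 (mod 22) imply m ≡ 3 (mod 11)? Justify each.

Neither direction holds.

(⇒) This fails: take m = 3. Then 3 ≡ 3 (mod 11), but 3² = 9 ≡ 9 (mod 22), not 16.

(⇐) This fails: take m = 4. Then 4² = 16 ≡ 16 (mod 22), yet 4 ≡ 4 (mod 11), not 3.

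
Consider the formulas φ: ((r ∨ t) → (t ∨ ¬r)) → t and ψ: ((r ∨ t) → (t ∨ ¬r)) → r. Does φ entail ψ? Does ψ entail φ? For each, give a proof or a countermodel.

The forward direction fails; the converse holds.

(→) This fails. Under t = T, r = F, the left side is true but the right side is false.

(←) Assume the antecedent. If t is true, ((r ∨ t) → (t ∨ ¬r)) → t reduces to true regardless of the other variables. If t is false, the antecedent forces (t = F, r = T), and ((r ∨ t) → (t ∨ ¬r)) → t holds there. Either way ((r ∨ t) → (t ∨ ¬r)) → t holds.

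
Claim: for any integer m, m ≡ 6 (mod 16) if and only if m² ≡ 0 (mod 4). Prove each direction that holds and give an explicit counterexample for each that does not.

(→) Suppose m ≡ 6 (mod 16). Then m² ≡ 6² = 36 (mod 16), and since 4 ∣ 16, also m² ≡ 0 (mod 4).

(←) This fails: take m = 0. Then 0² = 0 ≡ 0 (mod 4), yet 0 ≡ 0 (mod 16), not 6.

Not equivalent: only (⇒) holds.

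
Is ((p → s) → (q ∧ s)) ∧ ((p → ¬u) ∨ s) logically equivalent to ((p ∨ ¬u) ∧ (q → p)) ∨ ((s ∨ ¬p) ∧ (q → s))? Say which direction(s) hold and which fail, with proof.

[⇒] Assume the antecedent. If s is true, the consequent reduces to true regardless of the other variables. If s is false, the antecedent forces (q = F, u = F, s = F, p = T) or (q = T, u = F, s = F, p = T), and the consequent holds there. Either way the consequent holds.

[⇐] This fails. Under q = F, u = F, s = F, p = F, the left side is false but the right side is true.

Not equivalent: only (⇒) holds.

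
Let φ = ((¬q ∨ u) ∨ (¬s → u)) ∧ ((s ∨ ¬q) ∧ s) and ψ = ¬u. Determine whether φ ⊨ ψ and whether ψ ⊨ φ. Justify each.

(⇒) This fails. Under u = T, q = F, s = T, the left side is true but the right side is false.

(⇐) This fails. Under u = F, q = F, s = F, the left side is false but the right side is true.

Neither direction holds.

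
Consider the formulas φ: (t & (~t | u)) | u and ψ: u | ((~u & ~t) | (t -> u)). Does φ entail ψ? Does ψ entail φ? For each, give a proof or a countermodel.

(⟹) Assume the antecedent. If u is true, u | ((~u & ~t) | (t -> u)) reduces to true regardless of the other variables. If u is false, the antecedent cannot hold. Either way u | ((~u & ~t) | (t -> u)) holds.

(⟸) This fails. Under u = F, t = F, the left side is false but the right side is true.

Only the forward direction holds.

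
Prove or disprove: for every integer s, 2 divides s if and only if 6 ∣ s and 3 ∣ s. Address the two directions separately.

(⇒) This fails: take s = 2. Certainly 2 ∣ 2, but 6 ∤ 2.

(⇐) Suppose 6 ∣ s and 3 ∣ s. Any common multiple of 6 and 3 is a multiple of their lcm; here lcm(6, 3) = 6·3/gcd(6, 3) = 18/3 = 6, so 6 ∣ s. Since 2 ∣ 6, it follows that 2 ∣ s.

The forward direction fails; the converse holds.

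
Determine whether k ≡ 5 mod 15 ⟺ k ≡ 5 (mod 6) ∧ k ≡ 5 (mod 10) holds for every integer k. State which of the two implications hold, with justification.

(→) This fails: k = 20 gives 20 ≡ 5 (mod 15) but 20 ≡ 2 (mod 6), so the conjunction on the right does not hold.

(←) Conversely, if k ≡ 5 (mod 6) and k ≡ 5 (mod 10), then by the Chinese remainder theorem k ≡ 5 (mod 30). Since 5 ≡ 5 (mod 15) and 15 ∣ 30, we get k ≡ 5 (mod 15).

Only the reverse direction holds.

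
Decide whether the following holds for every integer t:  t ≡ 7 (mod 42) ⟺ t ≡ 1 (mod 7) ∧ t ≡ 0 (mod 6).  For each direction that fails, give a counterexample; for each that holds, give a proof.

(⟹) This fails: t = 7 gives 7 ≡ 7 (mod 42) but 7 ≡ 0 (mod 7), so the conjunction on the right does not hold.

(⟸) This fails: t = 36 satisfies both congruences on the right (36 ≡ 1 mod 7 and 36 ≡ 0 mod 6) yet 36 ≡ 36 (mod 42), not 7.

(⇒) fails and (⇐) fails.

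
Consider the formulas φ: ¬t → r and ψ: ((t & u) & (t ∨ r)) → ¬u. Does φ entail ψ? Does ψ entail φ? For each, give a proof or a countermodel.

Neither implication holds.

(→) This fails. Under r = F, t = T, u = T, the left side is true but the right side is false.

(←) This fails. Under r = F, t = F, u = F, the left side is false but the right side is true.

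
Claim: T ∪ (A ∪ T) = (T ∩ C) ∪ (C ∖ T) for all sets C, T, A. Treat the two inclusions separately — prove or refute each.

(⊆) fails and (⊇) fails.

(⟹) This inclusion fails. Take C = ∅, T = {1}, A = ∅; then 1 ∈ T ∪ (A ∪ T) but 1 ∉ (T ∩ C) ∪ (C ∖ T).

(⟸) This inclusion fails. Take C = {1}, T = ∅, A = ∅; then 1 ∈ (T ∩ C) ∪ (C ∖ T) but 1 ∉ T ∪ (A ∪ T).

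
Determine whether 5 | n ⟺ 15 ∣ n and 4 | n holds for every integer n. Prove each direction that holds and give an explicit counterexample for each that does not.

Only the converse holds.

(→) This fails: take n = 5. Certainly 5 ∣ 5, but 15 ∤ 5.

(←) Suppose 15 ∣ n and 4 ∣ n. Any common multiple of 15 and 4 is a multiple of their lcm; here gcd(15, 4) = 1, so lcm(15, 4) = 15·4 = 60, so 60 ∣ n. Since 5 ∣ 60, it follows that 5 ∣ n.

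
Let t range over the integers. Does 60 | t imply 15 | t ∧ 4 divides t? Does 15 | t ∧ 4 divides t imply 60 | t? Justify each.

[⇒] If 60 ∣ t, write t = 60q. Since 60 = 4·15, t = 15·(4q), so 15 ∣ t; and since 60 = 15·4, t = 4·(15q), so 4 ∣ t.

[⇐] Suppose 15 ∣ t and 4 ∣ t. Any common multiple of 15 and 4 is a multiple of their lcm; here gcd(15, 4) = 1, so lcm(15, 4) = 15·4 = 60, so 60 ∣ t.

Equivalent; both directions hold.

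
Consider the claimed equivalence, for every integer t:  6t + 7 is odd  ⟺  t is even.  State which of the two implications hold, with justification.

The forward direction fails; the converse holds.

(⟹) This fails: take t = 3. Then 6t + 7 = 25, which is odd, yet t = 3 is odd, not even.

(⟸) Suppose t is even. Since 6 is even, 6t is even for every t, so 6t + 7 has the same parity as 7, which is odd. Hence 6t + 7 is odd.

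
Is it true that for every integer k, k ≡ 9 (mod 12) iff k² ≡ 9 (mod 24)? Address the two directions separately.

(⇒) holds; (⇐) fails.

(←) This fails: take k = 3. Then 3² = 9 ≡ 9 (mod 24), yet 3 ≡ 3 (mod 12), not 9.

(→) Suppose k ≡ 9 (mod 12). Working modulo 24, k ∈ {9, 21}; for each such r, r² ≡ 9 (mod 24).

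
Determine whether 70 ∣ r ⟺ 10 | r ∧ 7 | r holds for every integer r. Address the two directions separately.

(←) Suppose 10 ∣ r and 7 ∣ r. Any common multiple of 10 and 7 is a multiple of their lcm; here gcd(10, 7) = 1, so lcm(10, 7) = 10·7 = 70, so 70 ∣ r.

(→) If 70 ∣ r, write r = 70q. Since 70 = 7·10, r = 10·(7q), so 10 ∣ r; and since 70 = 10·7, r = 7·(10q), so 7 ∣ r.

Both directions hold; the statement is true.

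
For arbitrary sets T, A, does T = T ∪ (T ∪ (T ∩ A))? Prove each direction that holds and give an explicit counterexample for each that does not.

Both inclusions hold; the sets are equal.

Reverse inclusion. Let x ∈ T ∪ (T ∪ (T ∩ A)). Then either x ∈ T and x ∉ A; or x ∈ T ∩ A. In each case x ∈ T, so T ∪ (T ∪ (T ∩ A)) ⊆ T.

Forward inclusion. Let x ∈ T. Then either x ∈ T and x ∉ A; or x ∈ T ∩ A. In each case x ∈ T ∪ (T ∪ (T ∩ A)), so T ⊆ T ∪ (T ∪ (T ∩ A)).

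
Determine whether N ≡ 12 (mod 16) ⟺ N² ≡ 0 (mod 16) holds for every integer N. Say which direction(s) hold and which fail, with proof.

(⟸) This fails: take N = 0. Then 0² = 0 ≡ 0 (mod 16), yet 0 ≡ 0 (mod 16), not 12.

(⟹) Suppose N ≡ 12 (mod 16). Write N = 16j + 12. Then (16j + 12)² = 256j² + 384j + 144 = 16(16j² + 24j + 9) + 0, so N² ≡ 0 (mod 16).

(⇒) holds; (⇐) fails.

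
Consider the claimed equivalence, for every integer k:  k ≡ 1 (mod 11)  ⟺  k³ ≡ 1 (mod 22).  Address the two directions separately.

(⟹) This fails: take k = 12. Then 12 ≡ 1 (mod 11), but 12³ = 1728 ≡ 12 (mod 22), not 1.

(⟸) Conversely, the residues r modulo 22 with r³ ≡ 1 (mod 22) are exactly {1}, and each is ≡ 1 (mod 11).

Only the reverse direction holds.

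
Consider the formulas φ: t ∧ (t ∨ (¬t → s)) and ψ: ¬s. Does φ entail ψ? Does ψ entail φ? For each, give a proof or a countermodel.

(⇒) fails and (⇐) fails.

[⇒] This fails. Under s = T, t = T, the left side is true but the right side is false.

[⇐] This fails. Under s = F, t = F, the left side is false but the right side is true.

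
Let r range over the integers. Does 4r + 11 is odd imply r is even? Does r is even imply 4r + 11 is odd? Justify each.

Only the reverse direction holds.

Forward direction. This fails: take r = 3. Then 4r + 11 = 23, which is odd, yet r = 3 is odd, not even.

Converse. Suppose r is even. Since 4 is even, 4r is even for every r, so 4r + 11 has the same parity as 11, which is odd. Hence 4r + 11 is odd.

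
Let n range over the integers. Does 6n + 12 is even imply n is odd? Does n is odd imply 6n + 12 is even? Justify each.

Forward direction. This fails: take n = 4. Then 6n + 12 = 36, which is even, yet n = 4 is even, not odd.

Converse. Suppose n is odd. Since 6 is even, 6n is even for every n, so 6n + 12 has the same parity as 12, which is even. Hence 6n + 12 is even.

The forward direction fails; the converse holds.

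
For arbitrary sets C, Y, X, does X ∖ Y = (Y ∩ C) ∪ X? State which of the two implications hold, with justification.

Only the forward inclusion holds.

(⟹) Let x ∈ X ∖ Y. Then either x ∈ X and x ∉ C, Y; or x ∈ C ∩ X and x ∉ Y. In each case x ∈ (Y ∩ C) ∪ X, so X ∖ Y ⊆ (Y ∩ C) ∪ X.

(⟸) This inclusion fails. Take C = {1}, Y = {1}, X = ∅; then 1 ∈ (Y ∩ C) ∪ X but 1 ∉ X ∖ Y.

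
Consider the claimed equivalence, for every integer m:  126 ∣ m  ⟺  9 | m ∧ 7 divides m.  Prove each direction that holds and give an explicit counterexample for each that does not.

The forward direction holds; the converse fails.

(⇐) This fails: take m = 63. Both 9 ∣ 63 and 7 ∣ 63, yet 63 is not a multiple of 126 (since 63 = 0·126 + 63), so 126 ∤ 63.

(⇒) If 126 ∣ m, write m = 126q. Since 126 = 14·9, m = 9·(14q), so 9 ∣ m; and since 126 = 18·7, m = 7·(18q), so 7 ∣ m.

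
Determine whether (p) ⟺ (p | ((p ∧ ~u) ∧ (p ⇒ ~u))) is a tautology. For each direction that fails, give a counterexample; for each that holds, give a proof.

Both directions hold.

(→) Assume the antecedent. If u is true, the antecedent forces (u = T, p = T), and p | ((p ∧ ~u) ∧ (p ⇒ ~u)) holds there. If u is false, the antecedent forces (u = F, p = T), and p | ((p ∧ ~u) ∧ (p ⇒ ~u)) holds there. Either way p | ((p ∧ ~u) ∧ (p ⇒ ~u)) holds.

(←) Assume the antecedent. If u is true, the antecedent forces (u = T, p = T), and p holds there. If u is false, the antecedent forces (u = F, p = T), and p holds there. Either way p holds.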